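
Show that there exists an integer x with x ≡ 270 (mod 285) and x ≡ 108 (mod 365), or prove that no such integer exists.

There is no such integer.

Reduce both congruences modulo 5, which divides 285 and 365: they say x ≡ 270 (mod 5) and x ≡ 108 (mod 5).
However 270 ≡ 0 and 108 ≡ 3 (mod 5), and 0 ≠ 3.
Therefore no such x exists.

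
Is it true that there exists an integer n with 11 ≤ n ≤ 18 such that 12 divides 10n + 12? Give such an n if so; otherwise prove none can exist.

At n = 11 the value 122 is not a multiple of 12. Try n = 12: 10·12 + 12 = 132 = 11·12, which is divisible by 12.

n = 12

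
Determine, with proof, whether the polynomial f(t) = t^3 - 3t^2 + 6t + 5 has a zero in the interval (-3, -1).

f has no root in that interval.

Evaluate at the endpoints: f(-3) = -67, f(-1) = -5 — same sign (negative).
f'(t) = 3t^2 - 6t + 6 has discriminant (-6)² − 4·3·6 = -36 < 0, so f' has no real roots and is positive for every real t.
Hence f is strictly increasing on ℝ, and in particular on [-3, -1]. A strictly monotone function with same-sign endpoint values stays negative on the whole interval, so f has no zero in (-3, -1).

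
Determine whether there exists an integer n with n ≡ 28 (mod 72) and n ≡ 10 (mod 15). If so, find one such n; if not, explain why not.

n = 100

gcd(72, 15) = 3. A simultaneous solution exists iff 28 ≡ 10 (mod 3); here 28 mod 3 = 1 = 10 mod 3, so it does.
The integers ≡ 28 (mod 72) are 28, 100, …; their remainders mod 15 are 13, 10, so n = 100 is the first that is ≡ 10 (mod 15).
Verify: 100 = 1·72 + 28 and 100 = 6·15 + 10. ✓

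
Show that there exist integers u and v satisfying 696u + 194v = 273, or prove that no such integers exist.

No such integers exist.

Any value of 696u + 194v is a multiple of gcd(696, 194) = 2.
But 273 = 2·136 + 1, so 2 ∤ 273.
Therefore 696u + 194v = 273 has no solution in integers.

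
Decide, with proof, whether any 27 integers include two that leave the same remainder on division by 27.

No, the set {44, 45, 46, 47, 48, 49, 50, 51, 52, 53, 54, 55, 56, 57, 58, 59, 60, 61, 62, 63, 64, 65, 66, 67, 68, 69, 70} is a counterexample.

Take the 27 consecutive integers 44, 45, …, 70: their residues mod 27 are all distinct because 27 ≤ 27.
Hence this collection has no pair with equal remainders mod 27, disproving the claim.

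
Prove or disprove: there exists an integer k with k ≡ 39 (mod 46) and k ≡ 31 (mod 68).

gcd(46, 68) = 2. A simultaneous solution exists iff 39 ≡ 31 (mod 2); here 39 mod 2 = 1 = 31 mod 2, so it does.
Write k = 39 + 46t. Then 46t ≡ 31 − 39 ≡ 60 (mod 68); dividing through by 2 gives 23t ≡ 30 (mod 34).
Since 23·3 = 69 = 2·34 + 1, the inverse of 23 mod 34 is 3.
Multiplying by 3: t ≡ 3·30 = 90 ≡ 22 (mod 34).
Then k = 39 + 46·22 = 1051.
Check: 1051 mod 46 = 39, 1051 mod 68 = 31. ✓

k = 1051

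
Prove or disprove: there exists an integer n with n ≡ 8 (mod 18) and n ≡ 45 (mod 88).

Both moduli are multiples of 2 = gcd(18, 88), so any solution would satisfy n ≡ 8 and n ≡ 45 modulo 2 simultaneously.
However 8 ≡ 0 and 45 ≡ 1 (mod 2), and 0 ≠ 1.
So no integer satisfies both congruences.

No, no such integer exists.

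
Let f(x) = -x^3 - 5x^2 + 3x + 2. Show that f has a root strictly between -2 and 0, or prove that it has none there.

Such a root exists.

f(-2) = -16 and f(0) = 2, which have opposite signs.
Since f is a polynomial it is continuous on [-2, 0].
By the Intermediate Value Theorem, f takes the value 0 somewhere in the open interval.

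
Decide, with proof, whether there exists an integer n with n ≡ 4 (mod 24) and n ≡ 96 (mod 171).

Both moduli are multiples of 3 = gcd(24, 171), so any solution would satisfy n ≡ 4 and n ≡ 96 modulo 3 simultaneously.
But 4 mod 3 = 1 while 96 mod 3 = 0, a contradiction.
Therefore no such n exists.

No such integer exists.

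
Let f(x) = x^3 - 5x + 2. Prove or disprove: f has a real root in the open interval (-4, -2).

f(-4) = -42 and f(-2) = 4, which have opposite signs.
As a polynomial, f is continuous on every closed interval.
By the Intermediate Value Theorem, f takes the value 0 somewhere in the open interval.

Such a root exists.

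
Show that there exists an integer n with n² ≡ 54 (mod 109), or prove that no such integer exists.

No, no such integer exists.

109 is prime, so by Euler's criterion 54 is a square mod 109 iff 54^((109−1)/2) = 54^54 ≡ 1 (mod 109).
Squaring successively (mod 109): 54^2 = 2916 ≡ 82; 54^4 ≡ 82² = 6724 ≡ 75; 54^8 ≡ 75² = 5625 ≡ 66; 54^16 ≡ 66² = 4356 ≡ 105; 54^32 ≡ 105² = 11025 ≡ 16.
Since 54 = 32 + 16 + 4 + 2, 54^54 ≡ 16 · 105 · 75 · 82; multiplying out mod 109: 16·105 = 1680 ≡ 45, then 45·75 = 3375 ≡ 105, then 105·82 = 8610 ≡ 108. Thus 54^54 ≡ 108 ≡ −1 (mod 109).
By Euler's criterion 54 is a quadratic non-residue mod 109: no n satisfies n² ≡ 54 (mod 109).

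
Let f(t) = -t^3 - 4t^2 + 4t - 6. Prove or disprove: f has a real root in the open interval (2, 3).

No.

f(2) = -22 and f(3) = -57, both negative, so a sign-change argument is unavailable; we show f keeps this sign on the whole interval.
Shift to the endpoint 2: with t = 2 + u (0 < u < 1), one computes f(2 + u) = -u^3 - 10u^2 - 24u - 22.
All 4 nonzero coefficients of this polynomial in u are negative; hence for u > 0 the value is a sum of negative terms (the constant -22 among them).
So f is strictly negative on (2, 3); no root exists in the interval.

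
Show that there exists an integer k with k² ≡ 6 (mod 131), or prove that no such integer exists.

No such integer exists.

131 is prime, so by Euler's criterion 6 is a square mod 131 iff 6^((131−1)/2) = 6^65 ≡ 1 (mod 131).
Repeated squaring mod 131: 6^2 = 36 ≡ 36; 6^4 ≡ 36² = 1296 ≡ 117; 6^8 ≡ 117² = 13689 ≡ 65; 6^16 ≡ 65² = 4225 ≡ 33; 6^32 ≡ 33² = 1089 ≡ 41; 6^64 ≡ 41² = 1681 ≡ 109.
Since 65 = 64 + 1, 6^65 ≡ 109 · 6; multiplying out mod 131: 109·6 = 654 ≡ 130. Thus 6^65 ≡ 130 ≡ −1 (mod 131).
The value −1 means 6 is a non-residue modulo 131, so k² ≡ 6 (mod 131) is impossible.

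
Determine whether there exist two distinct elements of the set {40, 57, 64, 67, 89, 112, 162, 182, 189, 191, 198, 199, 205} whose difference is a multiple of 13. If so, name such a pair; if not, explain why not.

There is no such pair.

Reduce each element modulo 13: 40↦1, 57↦5, 64↦12, 67↦2, 89↦11, 112↦8, 162↦6, 182↦0, 189↦7, 191↦9, 198↦3, 199↦4, 205↦10.
No residue repeats among the 13 elements, so no pair has difference ≡ 0 (mod 13).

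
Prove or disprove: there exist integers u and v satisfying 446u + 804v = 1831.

Both 446 and 804 are divisible by gcd(446, 804) = 2, hence so is any combination 446u + 804v.
However 1831 leaves remainder 1 on division by 2.
Hence no integers u, v satisfy the equation.

There are no such integers.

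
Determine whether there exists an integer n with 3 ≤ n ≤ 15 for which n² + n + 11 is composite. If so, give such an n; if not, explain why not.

n = 10

At n = 10: 10² + 10 + 11 = 121 = 11·11, which is composite.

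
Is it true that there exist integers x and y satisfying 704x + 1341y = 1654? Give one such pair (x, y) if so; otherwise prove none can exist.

x = 890, y = -466

704 and 1341 are coprime, so 704x + 1341y ranges over all of ℤ.
Euclidean algorithm: 1341 = 1·704 + 637, 704 = 1·637 + 67, 637 = 9·67 + 34, 67 = 1·34 + 33, 34 = 1·33 + 1, 33 = 33·1 + 0.
Back-substituting, 1 = 34 − 1·33 = 34 − (67 − 1·34) = −67 + 2·34 = −67 + 2·(637 − 9·67) = 2·637 − 19·67 = 2·637 − 19·(704 − 1·637) = −19·704 + 21·637 = −19·704 + 21·(1341 − 1·704) = 21·1341 − 40·704; that is, 704·(-40) + 1341·21 = 1.
Multiplying through by 1654: x = (-40)·1654 = -66160, y = 21·1654 = 34734 is a solution.
Shifting by a multiple of (1341, −704) keeps it a solution: x = -66160 + 50·1341 = 890, y = 34734 − 50·704 = -466.
Indeed 704·890 + 1341·(-466) = 626560 − 624906 = 1654.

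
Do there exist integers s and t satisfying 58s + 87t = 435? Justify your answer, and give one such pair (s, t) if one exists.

s = 0, t = 5

gcd(58, 87) = 29, and 29 divides 435, so integer solutions exist.
Dividing through by 29 reduces the equation to 2s + 3t = 15.
Dividing repeatedly: 3 = 1·2 + 1, 2 = 2·1 + 0.
Unwinding: 1 = 3 − 1·2, i.e. 2·(-1) + 3·1 = 1.
Scaling by 15 gives the particular solution (s, t) = (-15, 15).
Adding 5·3 to s and subtracting 5·2 from t gives the tidier solution (0, 5).
Check: 58·0 + 87·5 = 0 + 435 = 435. ✓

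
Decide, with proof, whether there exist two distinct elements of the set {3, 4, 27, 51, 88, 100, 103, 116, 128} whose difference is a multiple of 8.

Reduce each element mod 8: 3↦3, 4↦4, 27↦3, 51↦3, 88↦0, 100↦4, 103↦7, 116↦4, 128↦0. The residue 3 repeats (at 3 and 27), and 27 − 3 = 24 = 3·8.

Yes: 3 and 27.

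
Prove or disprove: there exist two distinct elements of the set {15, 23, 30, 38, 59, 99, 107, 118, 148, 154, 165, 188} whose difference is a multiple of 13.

Reduce each element modulo 13: 15↦2, 23↦10, 30↦4, 38↦12, 59↦7, 99↦8, 107↦3, 118↦1, 148↦5, 154↦11, 165↦9, 188↦6.
No residue repeats among the 12 elements, so no pair has difference ≡ 0 (mod 13).

No, no such pair exists.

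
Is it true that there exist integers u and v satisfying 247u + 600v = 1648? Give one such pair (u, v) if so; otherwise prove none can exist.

u = 184, v = -73

Since gcd(247, 600) = 1, every integer is an integer combination of 247 and 600.
Euclidean algorithm: 600 = 2·247 + 106, 247 = 2·106 + 35, 106 = 3·35 + 1, 35 = 35·1 + 0.
Back-substituting, 1 = 106 − 3·35 = 106 − 3·(247 − 2·106) = −3·247 + 7·106 = −3·247 + 7·(600 − 2·247) = 7·600 − 17·247; that is, 247·(-17) + 600·7 = 1.
Multiplying through by 1648: u = (-17)·1648 = -28016, v = 7·1648 = 11536 is a solution.
The general solution is u = -28016 + 600k, v = 11536 − 247k; taking k = 47 gives the smaller pair u = 184, v = -73.
Indeed 247·184 + 600·(-73) = 45448 − 43800 = 1648.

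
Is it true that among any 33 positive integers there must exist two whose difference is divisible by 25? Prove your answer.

Partition the integers by their residue mod 25; there are 25 classes.
Placing 33 integers into 25 classes, some class receives at least two — say a and b.
Equal remainders mean a − b ≡ 0 (mod 25), so 25 divides their difference.

Yes.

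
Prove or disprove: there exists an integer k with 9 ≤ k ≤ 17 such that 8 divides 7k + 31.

k = 15 works, since 7·15 + 31 = 136 = 17·8.

k = 15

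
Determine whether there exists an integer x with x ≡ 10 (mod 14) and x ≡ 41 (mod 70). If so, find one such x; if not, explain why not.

Reduce both congruences modulo 14, which divides 14 and 70: they say x ≡ 10 (mod 14) and x ≡ 41 (mod 14).
But 10 mod 14 = 10 while 41 mod 14 = 13, a contradiction.
So no integer satisfies both congruences.

No such integer exists.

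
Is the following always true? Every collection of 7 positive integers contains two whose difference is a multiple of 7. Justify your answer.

No; for instance {30, 31, 32, 33, 34, 35, 36} is a counterexample.

Take the 7 consecutive integers 30, 31, …, 36: their residues mod 7 are all distinct because 7 ≤ 7.
Any two of them differ by at most 6 < 7 and by at least 1, so no difference is a multiple of 7.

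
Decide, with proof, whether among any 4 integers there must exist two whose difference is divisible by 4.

Consider the 4 integers 11, 12, 13, 14. They lie in distinct residue classes modulo 4, since 4 ≤ 4.
Any two of them differ by at most 3 < 4 and by at least 1, so no difference is a multiple of 4.

No; for instance {11, 12, 13, 14} is a counterexample.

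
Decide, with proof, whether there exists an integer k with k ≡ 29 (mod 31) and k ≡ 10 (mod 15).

The moduli 31 and 15 are coprime, so by the Chinese Remainder Theorem a unique solution modulo 465 exists.
Any solution of the first congruence is k = 29 + 31t; substituting into the second, 31t ≡ 10 − 29 ≡ 11 (mod 15).
31 ≡ 1 (mod 15), so this reads 1t ≡ 11 (mod 15). So t ≡ 11 (mod 15).
With t = 11: k = 29 + 31·11 = 370.
Check: 370 mod 31 = 29, 370 mod 15 = 10. ✓

k = 370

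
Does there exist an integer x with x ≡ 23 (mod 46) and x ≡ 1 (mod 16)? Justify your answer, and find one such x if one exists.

x = 161

The moduli are not coprime: gcd(46, 16) = 2. Compatibility requires 2 ∣ (1 − 23) = -22, which holds, so solutions exist.
The integers ≡ 23 (mod 46) are 23, 69, 115, 161, …; their remainders mod 16 are 7, 5, 3, 1, so x = 161 is the first that is ≡ 1 (mod 16).
Check: 161 mod 46 = 23, 161 mod 16 = 1. ✓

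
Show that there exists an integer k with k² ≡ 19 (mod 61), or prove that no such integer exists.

k = 43

Take k = 43. Then 43² = 1849 = 30·61 + 19, so 43² ≡ 19 (mod 61).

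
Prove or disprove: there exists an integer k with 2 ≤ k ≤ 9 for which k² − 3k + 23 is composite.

k = 5

At k = 5: 5² − 3·5 + 23 = 33 = 3·11, which is composite.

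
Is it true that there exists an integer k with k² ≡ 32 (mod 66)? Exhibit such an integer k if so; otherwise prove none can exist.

No, no such integer exists.

Since 3 ∣ 66, a solution of k² ≡ 32 (mod 66) would also satisfy k² ≡ 32 ≡ 2 (mod 3).
Since (3 − k)² ≡ k² (mod 3), it suffices to square k = 0, 1, …, 1: the residues are 0, 1.
So the quadratic residues mod 3 are {0, 1}, and 2 is not among them.
Therefore k² ≡ 32 (mod 66) has no solution.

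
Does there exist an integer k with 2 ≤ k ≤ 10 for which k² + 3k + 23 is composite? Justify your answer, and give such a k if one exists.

At k = 2: 2² + 3·2 + 23 = 33 = 3·11, which is composite.

k = 2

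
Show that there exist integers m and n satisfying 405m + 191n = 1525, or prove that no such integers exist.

405 and 191 are coprime, so 405m + 191n ranges over all of ℤ.
Euclidean algorithm: 405 = 2·191 + 23, 191 = 8·23 + 7, 23 = 3·7 + 2, 7 = 3·2 + 1, 2 = 2·1 + 0.
Unwinding: 1 = 7 − 3·2 = 7 − 3·(23 − 3·7) = −3·23 + 10·7 = −3·23 + 10·(191 − 8·23) = 10·191 − 83·23 = 10·191 − 83·(405 − 2·191) = −83·405 + 176·191, i.e. 405·(-83) + 191·176 = 1.
Multiplying through by 1525: m = (-83)·1525 = -126575, n = 176·1525 = 268400 is a solution.
The general solution is m = -126575 + 191k, n = 268400 − 405k; taking k = 663 gives the smaller pair m = 58, n = -115.
Indeed 405·58 + 191·(-115) = 23490 − 21965 = 1525.

m = 58, n = -115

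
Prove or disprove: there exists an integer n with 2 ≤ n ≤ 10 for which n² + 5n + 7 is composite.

n = 2

At n = 2: 2² + 5·2 + 7 = 21 = 3·7, which is composite.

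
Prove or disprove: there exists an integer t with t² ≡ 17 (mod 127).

t = 12 works: 12² = 144, and 144 − 17 = 127 = 1·127.

t = 12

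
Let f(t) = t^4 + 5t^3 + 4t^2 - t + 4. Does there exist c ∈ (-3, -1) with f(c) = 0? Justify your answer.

f(-3) = -11 and f(-1) = 5, which have opposite signs.
f is continuous everywhere (it is a polynomial), in particular on [-3, -1].
By the Intermediate Value Theorem f must vanish at some point of (-3, -1).

Yes, such a c exists.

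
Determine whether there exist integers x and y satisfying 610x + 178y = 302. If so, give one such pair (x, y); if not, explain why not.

Since gcd(610, 178) = 2 and 302 = 2·151, Bézout's identity guarantees a solution.
Dividing through by 2 reduces the equation to 305x + 89y = 151.
Euclidean algorithm: 305 = 3·89 + 38, 89 = 2·38 + 13, 38 = 2·13 + 12, 13 = 1·12 + 1, 12 = 12·1 + 0.
Working back up the chain: 1 = 13 − 1·12 = 13 − (38 − 2·13) = −38 + 3·13 = −38 + 3·(89 − 2·38) = 3·89 − 7·38 = 3·89 − 7·(305 − 3·89) = −7·305 + 24·89. So 305·(-7) + 89·24 = 1.
Scaling by 151 gives the particular solution (x, y) = (-1057, 3624).
The general solution is x = -1057 + 89k, y = 3624 − 305k; taking k = 12 gives the smaller pair x = 11, y = -36.
Indeed 610·11 + 178·(-36) = 6710 − 6408 = 302.

x = 11, y = -36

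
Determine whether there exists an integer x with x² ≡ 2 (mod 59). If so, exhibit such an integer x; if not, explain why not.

No such integer exists.

Apply Euler's criterion with the prime 59: 2 is a quadratic residue iff 2^29 ≡ 1 (mod 59), and a non-residue iff it is ≡ −1.
Repeated squaring mod 59: 2^2 = 4 ≡ 4; 2^4 ≡ 4² = 16 ≡ 16; 2^8 ≡ 16² = 256 ≡ 20; 2^16 ≡ 20² = 400 ≡ 46.
Since 29 = 16 + 8 + 4 + 1, 2^29 ≡ 46 · 20 · 16 · 2; multiplying out mod 59: 46·20 = 920 ≡ 35, then 35·16 = 560 ≡ 29, then 29·2 = 58 ≡ 58. Thus 2^29 ≡ 58 ≡ −1 (mod 59).
By Euler's criterion 2 is a quadratic non-residue mod 59: no x satisfies x² ≡ 2 (mod 59).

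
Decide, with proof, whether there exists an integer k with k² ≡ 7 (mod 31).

k = 21

Take k = 21. Then 21² = 441 = 14·31 + 7, so 21² ≡ 7 (mod 31).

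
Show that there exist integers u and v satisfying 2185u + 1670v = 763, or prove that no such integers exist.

gcd(2185, 1670) = 5, so every integer of the form 2185u + 1670v is a multiple of 5.
However 763 leaves remainder 3 on division by 5.
Therefore 2185u + 1670v = 763 has no solution in integers.

There are no such integers.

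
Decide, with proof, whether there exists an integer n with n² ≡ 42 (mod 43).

Apply Euler's criterion with the prime 43: 42 is a quadratic residue iff 42^21 ≡ 1 (mod 43), and a non-residue iff it is ≡ −1.
Squaring successively (mod 43): 42^2 = 1764 ≡ 1; 42^4 ≡ 1² = 1 ≡ 1; 42^8 ≡ 1² = 1 ≡ 1; 42^16 ≡ 1² = 1 ≡ 1.
Since 21 = 16 + 4 + 1, 42^21 ≡ 1 · 1 · 42; multiplying out mod 43: 1·1 = 1 ≡ 1, then 1·42 = 42 ≡ 42. Thus 42^21 ≡ 42 ≡ −1 (mod 43).
The value −1 means 42 is a non-residue modulo 43, so n² ≡ 42 (mod 43) is impossible.

No such integer exists.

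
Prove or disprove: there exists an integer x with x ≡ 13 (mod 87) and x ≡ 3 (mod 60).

No, no such integer exists.

Both moduli are multiples of 3 = gcd(87, 60), so any solution would satisfy x ≡ 13 and x ≡ 3 modulo 3 simultaneously.
These are incompatible: 13 − 3 = 10 is not divisible by 3.
Therefore no such x exists.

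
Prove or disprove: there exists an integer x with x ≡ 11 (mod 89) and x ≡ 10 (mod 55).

Since 89 and 55 share no common factor, CRT says the pair of congruences has a solution (unique mod 4895).
Any solution of the first congruence is x = 11 + 89t; substituting into the second, 89t ≡ 10 − 11 ≡ 54 (mod 55).
89 ≡ 34 (mod 55), so this reads 34t ≡ 54 (mod 55). Invert 34 mod 55 by the Euclidean algorithm: 55 = 1·34 + 21, 34 = 1·21 + 13, 21 = 1·13 + 8, 13 = 1·8 + 5, 8 = 1·5 + 3, 5 = 1·3 + 2, 3 = 1·2 + 1, 2 = 2·1 + 0; back-substituting, 1 = 3 − 1·2 = 3 − (5 − 1·3) = −5 + 2·3 = −5 + 2·(8 − 1·5) = 2·8 − 3·5 = 2·8 − 3·(13 − 1·8) = −3·13 + 5·8 = −3·13 + 5·(21 − 1·13) = 5·21 − 8·13 = 5·21 − 8·(34 − 1·21) = −8·34 + 13·21 = −8·34 + 13·(55 − 1·34) = 13·55 − 21·34. Hence 34·(-21) ≡ 1, so 34⁻¹ ≡ -21 ≡ 34 (mod 55).
Multiplying by 34: t ≡ 34·54 = 1836 ≡ 21 (mod 55).
With t = 21: x = 11 + 89·21 = 1880.
Check: 1880 mod 89 = 11, 1880 mod 55 = 10. ✓

x = 1880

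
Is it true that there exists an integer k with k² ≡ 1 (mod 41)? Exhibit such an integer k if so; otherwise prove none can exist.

k = 1

Take k = 1. Then 1² = 1, and since 0 ≤ 1 < 41 this is already reduced: 1² ≡ 1 (mod 41).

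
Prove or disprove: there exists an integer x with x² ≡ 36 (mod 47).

x = 41

Take x = 41. Then 41² = 1681 = 35·47 + 36, so 41² ≡ 36 (mod 47).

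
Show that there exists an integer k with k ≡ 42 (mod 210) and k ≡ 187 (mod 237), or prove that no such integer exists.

Both moduli are multiples of 3 = gcd(210, 237), so any solution would satisfy k ≡ 42 and k ≡ 187 modulo 3 simultaneously.
But 42 mod 3 = 0 while 187 mod 3 = 1, a contradiction.
Hence the system has no solution.

There is no such integer.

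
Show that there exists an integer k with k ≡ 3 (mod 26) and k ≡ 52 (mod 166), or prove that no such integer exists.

No, no such integer exists.

Reduce both congruences modulo 2, which divides 26 and 166: they say k ≡ 3 (mod 2) and k ≡ 52 (mod 2).
However 3 ≡ 1 and 52 ≡ 0 (mod 2), and 1 ≠ 0.
So no integer satisfies both congruences.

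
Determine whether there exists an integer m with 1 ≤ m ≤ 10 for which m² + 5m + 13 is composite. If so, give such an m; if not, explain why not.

At m = 5: 5² + 5·5 + 13 = 63 = 3·21, which is composite.

m = 5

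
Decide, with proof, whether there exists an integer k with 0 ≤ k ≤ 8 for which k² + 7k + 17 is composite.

At k = 1: 1² + 7·1 + 17 = 25 = 5·5, which is composite.

k = 1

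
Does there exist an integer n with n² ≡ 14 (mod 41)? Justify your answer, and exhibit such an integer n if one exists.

No such integer exists.

41 is prime, so by Euler's criterion 14 is a square mod 41 iff 14^((41−1)/2) = 14^20 ≡ 1 (mod 41).
Squaring successively (mod 41): 14^2 = 196 ≡ 32; 14^4 ≡ 32² = 1024 ≡ 40; 14^8 ≡ 40² = 1600 ≡ 1; 14^16 ≡ 1² = 1 ≡ 1.
Since 20 = 16 + 4, 14^20 ≡ 1 · 40; multiplying out mod 41: 1·40 = 40 ≡ 40. Thus 14^20 ≡ 40 ≡ −1 (mod 41).
By Euler's criterion 14 is a quadratic non-residue mod 41: no n satisfies n² ≡ 14 (mod 41).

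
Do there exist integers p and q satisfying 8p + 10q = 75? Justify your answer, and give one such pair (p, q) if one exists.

Both 8 and 10 are divisible by gcd(8, 10) = 2, hence so is any combination 8p + 10q.
But 75 = 2·37 + 1, so 2 ∤ 75.
Therefore 8p + 10q = 75 has no solution in integers.

No, no such integers exist.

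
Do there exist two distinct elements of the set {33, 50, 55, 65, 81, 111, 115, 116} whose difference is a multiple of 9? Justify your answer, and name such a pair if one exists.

No, no such pair exists.

Two integers differ by a multiple of 9 exactly when they have the same residue mod 9. The residues are 33↦6, 50↦5, 55↦1, 65↦2, 81↦0, 111↦3, 115↦7, 116↦8.
These 8 residues are pairwise different, hence no difference of two elements is divisible by 9.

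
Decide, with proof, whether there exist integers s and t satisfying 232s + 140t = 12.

Since gcd(232, 140) = 4 and 12 = 4·3, Bézout's identity guarantees a solution.
Dividing through by 4 reduces the equation to 58s + 35t = 3.
Euclidean algorithm: 58 = 1·35 + 23, 35 = 1·23 + 12, 23 = 1·12 + 11, 12 = 1·11 + 1, 11 = 11·1 + 0.
Back-substituting, 1 = 12 − 1·11 = 12 − (23 − 1·12) = −23 + 2·12 = −23 + 2·(35 − 1·23) = 2·35 − 3·23 = 2·35 − 3·(58 − 1·35) = −3·58 + 5·35; that is, 58·(-3) + 35·5 = 1.
Scaling by 3 gives the particular solution (s, t) = (-9, 15).
The general solution is s = -9 + 35k, t = 15 − 58k; taking k = 1 gives the smaller pair s = 26, t = -43.
Indeed 232·26 + 140·(-43) = 6032 − 6020 = 12.

s = 26, t = -43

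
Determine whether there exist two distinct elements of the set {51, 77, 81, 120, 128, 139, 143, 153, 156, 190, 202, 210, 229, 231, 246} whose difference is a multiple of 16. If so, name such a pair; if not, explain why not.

Two integers differ by a multiple of 16 exactly when they have the same residue mod 16. The residues are 51↦3, 77↦13, 81↦1, 120↦8, 128↦0, 139↦11, 143↦15, 153↦9, 156↦12, 190↦14, 202↦10, 210↦2, 229↦5, 231↦7, 246↦6.
These 15 residues are pairwise different, hence no difference of two elements is divisible by 16.

There is no such pair.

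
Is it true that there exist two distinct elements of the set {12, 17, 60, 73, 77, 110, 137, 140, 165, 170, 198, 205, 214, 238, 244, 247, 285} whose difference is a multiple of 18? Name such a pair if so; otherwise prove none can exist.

No, no such pair exists.

Reduce each element modulo 18: 12↦12, 17↦17, 60↦6, 73↦1, 77↦5, 110↦2, 137↦11, 140↦14, 165↦3, 170↦8, 198↦0, 205↦7, 214↦16, 238↦4, 244↦10, 247↦13, 285↦15.
No residue repeats among the 17 elements, so no pair has difference ≡ 0 (mod 18).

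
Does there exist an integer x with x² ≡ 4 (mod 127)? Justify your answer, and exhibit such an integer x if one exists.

x = 2

Take x = 2. Then 2² = 4, and since 0 ≤ 4 < 127 this is already reduced: 2² ≡ 4 (mod 127).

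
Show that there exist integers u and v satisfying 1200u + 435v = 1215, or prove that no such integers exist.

u = 5, v = -11

gcd(1200, 435) = 15, and 15 divides 1215, so integer solutions exist.
Dividing through by 15 reduces the equation to 80u + 29v = 81.
Euclidean algorithm: 80 = 2·29 + 22, 29 = 1·22 + 7, 22 = 3·7 + 1, 7 = 7·1 + 0.
Unwinding: 1 = 22 − 3·7 = 22 − 3·(29 − 1·22) = −3·29 + 4·22 = −3·29 + 4·(80 − 2·29) = 4·80 − 11·29, i.e. 80·4 + 29·(-11) = 1.
Scaling by 81 gives the particular solution (u, v) = (324, -891).
Shifting by a multiple of (29, −80) keeps it a solution: u = 324 − 11·29 = 5, v = -891 + 11·80 = -11.
Indeed 1200·5 + 435·(-11) = 6000 − 4785 = 1215.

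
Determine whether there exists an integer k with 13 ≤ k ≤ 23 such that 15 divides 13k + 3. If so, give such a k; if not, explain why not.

No, no such integer k in that range exists.

For k = 13, 14, …, 23 the values of 13k + 3 modulo 15 are 7, 5, 3, 1, 14, 12, 10, 8, 6, 4, 2 respectively.
The residue 0 does not occur, so no k in [13, 23] makes 13k + 3 a multiple of 15.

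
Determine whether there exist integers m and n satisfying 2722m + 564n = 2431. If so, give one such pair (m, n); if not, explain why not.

gcd(2722, 564) = 2, so every integer of the form 2722m + 564n is a multiple of 2.
However 2431 leaves remainder 1 on division by 2.
Therefore 2722m + 564n = 2431 has no solution in integers.

No, no such integers exist.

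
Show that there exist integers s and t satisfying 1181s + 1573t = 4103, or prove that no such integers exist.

Since gcd(1181, 1573) = 1, every integer is an integer combination of 1181 and 1573.
Run the Euclidean algorithm on 1573 and 1181: 1573 = 1·1181 + 392, 1181 = 3·392 + 5, 392 = 78·5 + 2, 5 = 2·2 + 1, 2 = 2·1 + 0.
Back-substituting, 1 = 5 − 2·2 = 5 − 2·(392 − 78·5) = −2·392 + 157·5 = −2·392 + 157·(1181 − 3·392) = 157·1181 − 473·392 = 157·1181 − 473·(1573 − 1·1181) = −473·1573 + 630·1181; that is, 1181·630 + 1573·(-473) = 1.
Times 4103: 1181·2584890 + 1573·(-1940719) = 4103, so (2584890, -1940719) solves it.
Shifting by a multiple of (1573, −1181) keeps it a solution: s = 2584890 − 1643·1573 = 451, t = -1940719 + 1643·1181 = -336.
Indeed 1181·451 + 1573·(-336) = 532631 − 528528 = 4103.

s = 451, t = -336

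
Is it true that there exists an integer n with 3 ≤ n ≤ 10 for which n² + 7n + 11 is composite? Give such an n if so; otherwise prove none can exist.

n = 9

At n = 9: 9² + 7·9 + 11 = 155 = 5·31, which is composite.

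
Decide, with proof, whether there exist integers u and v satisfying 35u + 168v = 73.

Both 35 and 168 are divisible by gcd(35, 168) = 7, hence so is any combination 35u + 168v.
But 73 = 7·10 + 3, so 7 ∤ 73.
Therefore 35u + 168v = 73 has no solution in integers.

No, no such integers exist.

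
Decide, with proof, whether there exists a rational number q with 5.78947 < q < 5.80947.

Look for a denominator N such that an integer falls strictly between N·5.78947 and N·5.80947. N = 5 works: 5·5.78947 = 28.94735 < 29 < 29.04735 = 5·5.80947.
Hence 29/5 is a rational number with 5.78947 < 29/5 < 5.80947.

q = 29/5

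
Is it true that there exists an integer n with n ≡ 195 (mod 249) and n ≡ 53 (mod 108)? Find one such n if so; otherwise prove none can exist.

Reduce both congruences modulo 3, which divides 249 and 108: they say n ≡ 195 (mod 3) and n ≡ 53 (mod 3).
However 195 ≡ 0 and 53 ≡ 2 (mod 3), and 0 ≠ 2.
Hence the system has no solution.

No such integer exists.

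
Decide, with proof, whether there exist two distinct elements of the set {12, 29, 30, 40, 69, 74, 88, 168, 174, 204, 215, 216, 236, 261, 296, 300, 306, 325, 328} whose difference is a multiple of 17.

Yes: 12 and 29.

12 mod 17 = 12 and 29 mod 17 = 12, so 29 − 12 = 17 = 1·17.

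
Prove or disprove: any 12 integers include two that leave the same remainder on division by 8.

Partition the integers by their residue mod 8; there are 8 classes.
Placing 12 integers into 8 classes, some class receives at least two — say a and b.
So a and b have equal remainders mod 8, which is exactly what was to be shown.

Yes.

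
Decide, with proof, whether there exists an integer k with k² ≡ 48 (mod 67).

Apply Euler's criterion with the prime 67: 48 is a quadratic residue iff 48^33 ≡ 1 (mod 67), and a non-residue iff it is ≡ −1.
Repeated squaring mod 67: 48^2 = 2304 ≡ 26; 48^4 ≡ 26² = 676 ≡ 6; 48^8 ≡ 6² = 36 ≡ 36; 48^16 ≡ 36² = 1296 ≡ 23; 48^32 ≡ 23² = 529 ≡ 60.
Since 33 = 32 + 1, 48^33 ≡ 60 · 48; multiplying out mod 67: 60·48 = 2880 ≡ 66. Thus 48^33 ≡ 66 ≡ −1 (mod 67).
By Euler's criterion 48 is a quadratic non-residue mod 67: no k satisfies k² ≡ 48 (mod 67).

There is no such integer.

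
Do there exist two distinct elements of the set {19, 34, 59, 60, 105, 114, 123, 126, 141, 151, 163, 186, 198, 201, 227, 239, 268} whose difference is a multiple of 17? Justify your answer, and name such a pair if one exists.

Two integers differ by a multiple of 17 exactly when they have the same residue mod 17. The residues are 19↦2, 34↦0, 59↦8, 60↦9, 105↦3, 114↦12, 123↦4, 126↦7, 141↦5, 151↦15, 163↦10, 186↦16, 198↦11, 201↦14, 227↦6, 239↦1, 268↦13.
All 17 residues are distinct, so no two elements differ by a multiple of 17.

No such pair exists.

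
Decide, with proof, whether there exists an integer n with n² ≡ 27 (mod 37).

n = 8 works: 8² = 64, and 64 − 27 = 37 = 1·37.

n = 8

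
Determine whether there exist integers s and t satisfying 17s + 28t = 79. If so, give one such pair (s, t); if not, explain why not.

s = 3, t = 1

Since gcd(17, 28) = 1, every integer is an integer combination of 17 and 28.
Euclidean algorithm: 28 = 1·17 + 11, 17 = 1·11 + 6, 11 = 1·6 + 5, 6 = 1·5 + 1, 5 = 5·1 + 0.
Back-substituting, 1 = 6 − 1·5 = 6 − (11 − 1·6) = −11 + 2·6 = −11 + 2·(17 − 1·11) = 2·17 − 3·11 = 2·17 − 3·(28 − 1·17) = −3·28 + 5·17; that is, 17·5 + 28·(-3) = 1.
Multiplying through by 79: s = 5·79 = 395, t = (-3)·79 = -237 is a solution.
The general solution is s = 395 + 28k, t = -237 − 17k; taking k = -14 gives the smaller pair s = 3, t = 1.
Check: 17·3 + 28·1 = 51 + 28 = 79. ✓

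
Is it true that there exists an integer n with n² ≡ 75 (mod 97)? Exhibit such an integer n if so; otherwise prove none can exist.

n = 47 works: 47² = 2209, and 2209 − 75 = 2134 = 22·97.

n = 47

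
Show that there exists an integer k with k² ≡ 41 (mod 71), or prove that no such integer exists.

No, no such integer exists.

71 is prime, so by Euler's criterion 41 is a square mod 71 iff 41^((71−1)/2) = 41^35 ≡ 1 (mod 71).
Squaring successively (mod 71): 41^2 = 1681 ≡ 48; 41^4 ≡ 48² = 2304 ≡ 32; 41^8 ≡ 32² = 1024 ≡ 30; 41^16 ≡ 30² = 900 ≡ 48; 41^32 ≡ 48² = 2304 ≡ 32.
Since 35 = 32 + 2 + 1, 41^35 ≡ 32 · 48 · 41; multiplying out mod 71: 32·48 = 1536 ≡ 45, then 45·41 = 1845 ≡ 70. Thus 41^35 ≡ 70 ≡ −1 (mod 71).
By Euler's criterion 41 is a quadratic non-residue mod 71: no k satisfies k² ≡ 41 (mod 71).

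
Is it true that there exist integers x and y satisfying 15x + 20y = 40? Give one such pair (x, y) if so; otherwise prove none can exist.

x = 0, y = 2

gcd(15, 20) = 5, and 5 divides 40, so integer solutions exist.
Dividing through by 5 reduces the equation to 3x + 4y = 8.
Euclidean algorithm: 4 = 1·3 + 1, 3 = 3·1 + 0.
Back-substituting, 1 = 4 − 1·3; that is, 3·(-1) + 4·1 = 1.
Scaling by 8 gives the particular solution (x, y) = (-8, 8).
The general solution is x = -8 + 4k, y = 8 − 3k; taking k = 2 gives the smaller pair x = 0, y = 2.
Indeed 15·0 + 20·2 = 0 + 40 = 40.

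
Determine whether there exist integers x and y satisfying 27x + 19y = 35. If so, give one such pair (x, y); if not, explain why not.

Since gcd(27, 19) = 1, every integer is an integer combination of 27 and 19.
Dividing repeatedly: 27 = 1·19 + 8, 19 = 2·8 + 3, 8 = 2·3 + 2, 3 = 1·2 + 1, 2 = 2·1 + 0.
Back-substituting, 1 = 3 − 1·2 = 3 − (8 − 2·3) = −8 + 3·3 = −8 + 3·(19 − 2·8) = 3·19 − 7·8 = 3·19 − 7·(27 − 1·19) = −7·27 + 10·19; that is, 27·(-7) + 19·10 = 1.
Scaling by 35 gives the particular solution (x, y) = (-245, 350).
Adding 13·19 to x and subtracting 13·27 from y gives the tidier solution (2, -1).
Indeed 27·2 + 19·(-1) = 54 − 19 = 35.

x = 2, y = -1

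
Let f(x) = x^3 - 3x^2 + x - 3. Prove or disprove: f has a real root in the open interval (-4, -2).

No.

f(-4) = -119 and f(-2) = -25, both negative, so a sign-change argument is unavailable; we show f keeps this sign on the whole interval.
Shift to the endpoint -2: with x = -2 − u (0 < u < 2), one computes f(-2 − u) = -u^3 - 9u^2 - 25u - 25.
All 4 nonzero coefficients of this polynomial in u are negative; hence for u > 0 the value is a sum of negative terms (the constant -25 among them).
Therefore f(x) < 0 throughout (-4, -2), and f has no zero there.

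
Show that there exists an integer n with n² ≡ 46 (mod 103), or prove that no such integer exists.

Take n = 47. Then 47² = 2209 = 21·103 + 46, so 47² ≡ 46 (mod 103).

n = 47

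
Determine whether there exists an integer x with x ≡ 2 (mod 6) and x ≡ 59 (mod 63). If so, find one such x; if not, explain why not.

gcd(6, 63) = 3. A simultaneous solution exists iff 2 ≡ 59 (mod 3); here 2 mod 3 = 2 = 59 mod 3, so it does.
Write x = 2 + 6t. Then 6t ≡ 59 − 2 ≡ 57 (mod 63); dividing through by 3 gives 2t ≡ 19 (mod 21).
Note 2·11 = 22 ≡ 1 (mod 21) (as 22 − 1 = 1·21), so 2⁻¹ ≡ 11.
Therefore t ≡ 11·19 = 209 ≡ 20 (mod 21).
Then x = 2 + 6·20 = 122.
Indeed 122 ≡ 2 (mod 6) and 122 ≡ 59 (mod 63).

x = 122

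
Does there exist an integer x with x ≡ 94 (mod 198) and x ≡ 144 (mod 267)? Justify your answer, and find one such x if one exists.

No, no such integer exists.

Both moduli are multiples of 3 = gcd(198, 267), so any solution would satisfy x ≡ 94 and x ≡ 144 modulo 3 simultaneously.
These are incompatible: 94 − 144 = -50 is not divisible by 3.
Hence the system has no solution.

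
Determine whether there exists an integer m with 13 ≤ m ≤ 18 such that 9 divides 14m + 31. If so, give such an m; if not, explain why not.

There is no such integer m in that range.

At m = 13, 14·13 + 31 = 213 ≡ 6 (mod 9), and each step in m adds 14 ≡ 5 (mod 9), giving residues 6, 2, 7, 3, 8, 4 for m = 13, 14, …, 18.
Since 0 is absent from this list, 9 ∤ 14m + 31 for every m with 13 ≤ m ≤ 18.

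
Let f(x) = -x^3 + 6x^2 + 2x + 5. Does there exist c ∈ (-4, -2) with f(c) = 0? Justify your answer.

The endpoint values f(-4) = 157 and f(-2) = 33 are both positive. Claim: f(x) > 0 for every x in (-4, -2).
Substitute x = -2 − u, where 0 < u < 2 on the interval. Expanding, f(-2 − u) = u^3 + 12u^2 + 34u + 33.
All 4 nonzero coefficients of this polynomial in u are positive; hence for u > 0 the value is a sum of positive terms (the constant 33 among them).
Therefore f(x) > 0 throughout (-4, -2), and f has no zero there.

f has no root in that interval.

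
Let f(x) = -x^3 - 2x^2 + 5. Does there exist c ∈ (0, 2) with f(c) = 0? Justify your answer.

f(0) = 5 and f(2) = -11, which have opposite signs.
As a polynomial, f is continuous on every closed interval.
By the Intermediate Value Theorem f must vanish at some point of (0, 2).

Yes, such a c exists.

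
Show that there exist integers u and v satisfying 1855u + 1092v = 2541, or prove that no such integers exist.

gcd(1855, 1092) = 7, and 7 divides 2541, so integer solutions exist.
Dividing through by 7 reduces the equation to 265u + 156v = 363.
Dividing repeatedly: 265 = 1·156 + 109, 156 = 1·109 + 47, 109 = 2·47 + 15, 47 = 3·15 + 2, 15 = 7·2 + 1, 2 = 2·1 + 0.
Back-substituting, 1 = 15 − 7·2 = 15 − 7·(47 − 3·15) = −7·47 + 22·15 = −7·47 + 22·(109 − 2·47) = 22·109 − 51·47 = 22·109 − 51·(156 − 1·109) = −51·156 + 73·109 = −51·156 + 73·(265 − 1·156) = 73·265 − 124·156; that is, 265·73 + 156·(-124) = 1.
Scaling by 363 gives the particular solution (u, v) = (26499, -45012).
Shifting by a multiple of (156, −265) keeps it a solution: u = 26499 − 169·156 = 135, v = -45012 + 169·265 = -227.
Check: 1855·135 + 1092·(-227) = 250425 − 247884 = 2541. ✓

u = 135, v = -227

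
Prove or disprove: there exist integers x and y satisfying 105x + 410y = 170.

x = 68, y = -17

Since gcd(105, 410) = 5 and 170 = 5·34, Bézout's identity guarantees a solution.
Dividing through by 5 reduces the equation to 21x + 82y = 34.
Run the Euclidean algorithm on 82 and 21: 82 = 3·21 + 19, 21 = 1·19 + 2, 19 = 9·2 + 1, 2 = 2·1 + 0.
Back-substituting, 1 = 19 − 9·2 = 19 − 9·(21 − 1·19) = −9·21 + 10·19 = −9·21 + 10·(82 − 3·21) = 10·82 − 39·21; that is, 21·(-39) + 82·10 = 1.
Times 34: 21·(-1326) + 82·340 = 34, so (-1326, 340) solves it.
Adding 17·82 to x and subtracting 17·21 from y gives the tidier solution (68, -17).
Check: 105·68 + 410·(-17) = 7140 − 6970 = 170. ✓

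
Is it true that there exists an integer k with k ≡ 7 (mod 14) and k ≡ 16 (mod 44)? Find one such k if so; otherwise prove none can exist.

No, no such integer exists.

gcd(14, 44) = 2. If k ≡ 7 (mod 14) and k ≡ 16 (mod 44), then k ≡ 7 (mod 2) and k ≡ 16 (mod 2).
But 7 mod 2 = 1 while 16 mod 2 = 0, a contradiction.
Hence the system has no solution.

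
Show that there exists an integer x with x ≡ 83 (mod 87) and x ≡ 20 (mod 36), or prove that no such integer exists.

Here gcd(87, 36) = 3, and both 83 and 20 leave remainder 2 mod 3, so the system is consistent.
The integers ≡ 83 (mod 87) are 83, 170, 257, 344, …; their remainders mod 36 are 11, 26, 5, 20, so x = 344 is the first that is ≡ 20 (mod 36).
Check: 344 mod 87 = 83, 344 mod 36 = 20. ✓

x = 344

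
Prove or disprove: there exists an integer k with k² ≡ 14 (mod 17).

Squares mod 17 repeat after k = 8 (as (−k)² = k²); for k = 0..8 they are 0, 1, 4, 9, 16, 8, 2, 15, 13.
The set of squares mod 17 is therefore {0, 1, 2, 4, 8, 9, 13, 15, 16}, which does not contain 14.
Hence no integer k has k² ≡ 14 (mod 17).

No such integer exists.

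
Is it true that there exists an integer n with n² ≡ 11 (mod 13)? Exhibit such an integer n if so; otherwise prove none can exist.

No, no such integer exists.

Computing n² mod 13 for n = 0, 1, …, 6 (enough, by the symmetry n ↦ 13 − n) gives 0, 1, 4, 9, 3, 12, 10.
So the quadratic residues mod 13 are {0, 1, 3, 4, 9, 10, 12}, and 11 is not among them.
Therefore n² ≡ 11 (mod 13) has no solution.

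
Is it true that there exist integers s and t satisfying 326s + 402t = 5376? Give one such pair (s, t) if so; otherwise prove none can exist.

Since gcd(326, 402) = 2 and 5376 = 2·2688, Bézout's identity guarantees a solution.
Dividing through by 2 reduces the equation to 163s + 201t = 2688.
Dividing repeatedly: 201 = 1·163 + 38, 163 = 4·38 + 11, 38 = 3·11 + 5, 11 = 2·5 + 1, 5 = 5·1 + 0.
Back-substituting, 1 = 11 − 2·5 = 11 − 2·(38 − 3·11) = −2·38 + 7·11 = −2·38 + 7·(163 − 4·38) = 7·163 − 30·38 = 7·163 − 30·(201 − 1·163) = −30·201 + 37·163; that is, 163·37 + 201·(-30) = 1.
Times 2688: 163·99456 + 201·(-80640) = 2688, so (99456, -80640) solves it.
Shifting by a multiple of (201, −163) keeps it a solution: s = 99456 − 494·201 = 162, t = -80640 + 494·163 = -118.
Check: 326·162 + 402·(-118) = 52812 − 47436 = 5376. ✓

s = 162, t = -118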